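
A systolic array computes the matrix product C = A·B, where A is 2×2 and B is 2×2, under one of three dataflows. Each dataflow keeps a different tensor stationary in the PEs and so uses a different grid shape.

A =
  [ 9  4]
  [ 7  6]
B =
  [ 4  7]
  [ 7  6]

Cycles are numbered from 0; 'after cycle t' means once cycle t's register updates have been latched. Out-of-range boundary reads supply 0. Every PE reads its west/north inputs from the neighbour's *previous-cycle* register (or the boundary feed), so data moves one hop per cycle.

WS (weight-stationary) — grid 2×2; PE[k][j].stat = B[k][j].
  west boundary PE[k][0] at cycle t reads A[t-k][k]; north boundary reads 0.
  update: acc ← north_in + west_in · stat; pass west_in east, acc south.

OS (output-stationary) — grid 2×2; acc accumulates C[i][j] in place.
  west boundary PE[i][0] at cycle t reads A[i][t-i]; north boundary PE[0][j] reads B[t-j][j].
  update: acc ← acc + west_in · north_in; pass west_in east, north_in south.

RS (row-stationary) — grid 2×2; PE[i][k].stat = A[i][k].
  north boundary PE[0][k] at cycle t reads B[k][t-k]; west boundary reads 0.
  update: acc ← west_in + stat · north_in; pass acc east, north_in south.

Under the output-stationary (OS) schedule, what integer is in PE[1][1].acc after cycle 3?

Tracing OS — 2×2 array, target PE[1][1]:
  [0] (0,1) acc=0 (h:0 v:0)
  [0] (1,0) acc=0 (h:0 v:0)
  [0] (1,1) acc=0 (h:0 v:0)
  [1] (0,1) acc=63 (h:9 v:7)
  [1] (1,0) acc=28 (h:7 v:4)
  [1] (1,1) acc=0 (h:0 v:0)
  [2] (0,1) acc=87 (h:4 v:6)
  [2] (1,0) acc=70 (h:6 v:7)
  [2] (1,1) acc=49 (h:7 v:7)
  [3] (0,1) acc=87 (h:0 v:0)
  [3] (1,0) acc=70 (h:0 v:0)
  [3] (1,1) acc=85 (h:6 v:6)

PE[1][1].acc = 85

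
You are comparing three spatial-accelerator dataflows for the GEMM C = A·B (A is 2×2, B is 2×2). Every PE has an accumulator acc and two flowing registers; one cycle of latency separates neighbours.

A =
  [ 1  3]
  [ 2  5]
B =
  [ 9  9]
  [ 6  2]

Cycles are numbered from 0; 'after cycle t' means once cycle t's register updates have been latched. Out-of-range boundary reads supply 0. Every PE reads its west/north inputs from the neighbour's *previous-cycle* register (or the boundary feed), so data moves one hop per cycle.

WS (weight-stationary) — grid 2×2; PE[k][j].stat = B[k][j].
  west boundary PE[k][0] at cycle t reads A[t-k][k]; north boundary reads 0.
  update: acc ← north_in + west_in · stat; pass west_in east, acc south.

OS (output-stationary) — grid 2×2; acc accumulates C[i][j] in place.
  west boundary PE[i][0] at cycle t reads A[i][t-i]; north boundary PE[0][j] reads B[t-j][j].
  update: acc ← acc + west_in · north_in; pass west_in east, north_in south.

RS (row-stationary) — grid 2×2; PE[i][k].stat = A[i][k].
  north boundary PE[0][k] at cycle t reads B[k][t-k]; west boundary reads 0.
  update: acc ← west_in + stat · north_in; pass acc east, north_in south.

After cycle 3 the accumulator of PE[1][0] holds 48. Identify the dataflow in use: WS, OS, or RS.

WS (2×2 grid), PE[1][0]:
  t=0 PE[1][0]: acc=0 h=0 v=0
  t=1 PE[1][0]: acc=27 h=3 v=27
  t=2 PE[1][0]: acc=48 h=5 v=48
  t=3 PE[1][0]: acc=0 h=0 v=0
OS (2×2 grid), PE[1][0]:
  t=0 PE[1][0]: acc=0 h=0 v=0
  t=1 PE[1][0]: acc=18 h=2 v=9
  t=2 PE[1][0]: acc=48 h=5 v=6
  t=3 PE[1][0]: acc=48 h=0 v=0
RS (2×2 grid), PE[1][0]:
  t=0 PE[1][0]: acc=0 h=0 v=0
  t=1 PE[1][0]: acc=18 h=18 v=9
  t=2 PE[1][0]: acc=18 h=18 v=9
  t=3 PE[1][0]: acc=0 h=0 v=0

dataflow = OS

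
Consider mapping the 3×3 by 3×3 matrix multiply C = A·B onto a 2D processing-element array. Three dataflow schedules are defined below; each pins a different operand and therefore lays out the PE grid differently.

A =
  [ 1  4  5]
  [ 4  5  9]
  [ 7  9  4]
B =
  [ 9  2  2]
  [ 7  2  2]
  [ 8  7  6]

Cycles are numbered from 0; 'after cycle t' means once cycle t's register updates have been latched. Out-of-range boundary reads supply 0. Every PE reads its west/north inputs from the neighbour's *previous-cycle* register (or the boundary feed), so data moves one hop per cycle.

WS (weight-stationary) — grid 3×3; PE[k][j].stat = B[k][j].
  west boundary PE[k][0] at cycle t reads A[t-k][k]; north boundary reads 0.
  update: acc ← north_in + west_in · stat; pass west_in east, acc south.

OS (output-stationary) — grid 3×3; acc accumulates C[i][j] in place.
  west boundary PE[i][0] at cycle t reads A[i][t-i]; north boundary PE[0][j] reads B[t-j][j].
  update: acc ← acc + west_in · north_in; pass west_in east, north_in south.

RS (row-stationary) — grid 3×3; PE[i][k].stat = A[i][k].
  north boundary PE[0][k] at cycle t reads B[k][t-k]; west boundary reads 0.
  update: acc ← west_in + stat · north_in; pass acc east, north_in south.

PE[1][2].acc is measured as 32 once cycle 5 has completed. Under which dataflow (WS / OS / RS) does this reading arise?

WS [3×3] PE[1][2] across cycles:
  after 0 — PE[1][2] acc=0, pass-E 0, pass-S 0
  after 1 — PE[1][2] acc=0, pass-E 0, pass-S 0
  after 2 — PE[1][2] acc=0, pass-E 0, pass-S 0
  after 3 — PE[1][2] acc=10, pass-E 4, pass-S 10
  after 4 — PE[1][2] acc=18, pass-E 5, pass-S 18
  after 5 — PE[1][2] acc=32, pass-E 9, pass-S 32
OS [3×3] PE[1][2] across cycles:
  after 0 — PE[1][2] acc=0, pass-E 0, pass-S 0
  after 1 — PE[1][2] acc=0, pass-E 0, pass-S 0
  after 2 — PE[1][2] acc=0, pass-E 0, pass-S 0
  after 3 — PE[1][2] acc=8, pass-E 4, pass-S 2
  after 4 — PE[1][2] acc=18, pass-E 5, pass-S 2
  after 5 — PE[1][2] acc=72, pass-E 9, pass-S 6
RS [3×3] PE[1][2] across cycles:
  after 0 — PE[1][2] acc=0, pass-E 0, pass-S 0
  after 1 — PE[1][2] acc=0, pass-E 0, pass-S 0
  after 2 — PE[1][2] acc=0, pass-E 0, pass-S 0
  after 3 — PE[1][2] acc=143, pass-E 143, pass-S 8
  after 4 — PE[1][2] acc=81, pass-E 81, pass-S 7
  after 5 — PE[1][2] acc=72, pass-E 72, pass-S 6

dataflow = WS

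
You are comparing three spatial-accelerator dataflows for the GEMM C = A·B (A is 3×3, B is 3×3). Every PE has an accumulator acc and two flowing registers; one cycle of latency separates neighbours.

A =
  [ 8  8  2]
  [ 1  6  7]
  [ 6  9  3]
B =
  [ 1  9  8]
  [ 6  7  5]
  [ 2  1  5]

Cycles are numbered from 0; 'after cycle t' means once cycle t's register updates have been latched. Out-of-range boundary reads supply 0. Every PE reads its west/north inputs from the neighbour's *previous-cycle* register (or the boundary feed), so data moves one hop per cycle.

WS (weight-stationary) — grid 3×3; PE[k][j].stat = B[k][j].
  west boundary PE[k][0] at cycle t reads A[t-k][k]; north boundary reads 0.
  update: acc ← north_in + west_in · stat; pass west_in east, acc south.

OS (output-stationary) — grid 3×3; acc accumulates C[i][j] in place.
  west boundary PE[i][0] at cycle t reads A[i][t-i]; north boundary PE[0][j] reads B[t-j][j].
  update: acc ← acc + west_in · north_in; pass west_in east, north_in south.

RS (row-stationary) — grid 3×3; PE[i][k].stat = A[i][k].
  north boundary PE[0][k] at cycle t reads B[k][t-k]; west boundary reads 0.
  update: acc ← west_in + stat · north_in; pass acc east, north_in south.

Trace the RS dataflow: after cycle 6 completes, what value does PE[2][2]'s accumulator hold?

Tracing RS — 3×3 array, target PE[2][2]:
  c0 r1c2: 0 / 0 / 0
  c0 r2c1: 0 / 0 / 0
  c0 r2c2: 0 / 0 / 0
  c1 r1c2: 0 / 0 / 0
  c1 r2c1: 0 / 0 / 0
  c1 r2c2: 0 / 0 / 0
  c2 r1c2: 0 / 0 / 0
  c2 r2c1: 0 / 0 / 0
  c2 r2c2: 0 / 0 / 0
  c3 r1c2: 51 / 51 / 2
  c3 r2c1: 60 / 60 / 6
  c3 r2c2: 0 / 0 / 0
  c4 r1c2: 58 / 58 / 1
  c4 r2c1: 117 / 117 / 7
  c4 r2c2: 66 / 66 / 2
  c5 r1c2: 73 / 73 / 5
  c5 r2c1: 93 / 93 / 5
  c5 r2c2: 120 / 120 / 1
  c6 r1c2: 0 / 0 / 0
  c6 r2c1: 0 / 0 / 0
  c6 r2c2: 108 / 108 / 5

PE[2][2].acc = 108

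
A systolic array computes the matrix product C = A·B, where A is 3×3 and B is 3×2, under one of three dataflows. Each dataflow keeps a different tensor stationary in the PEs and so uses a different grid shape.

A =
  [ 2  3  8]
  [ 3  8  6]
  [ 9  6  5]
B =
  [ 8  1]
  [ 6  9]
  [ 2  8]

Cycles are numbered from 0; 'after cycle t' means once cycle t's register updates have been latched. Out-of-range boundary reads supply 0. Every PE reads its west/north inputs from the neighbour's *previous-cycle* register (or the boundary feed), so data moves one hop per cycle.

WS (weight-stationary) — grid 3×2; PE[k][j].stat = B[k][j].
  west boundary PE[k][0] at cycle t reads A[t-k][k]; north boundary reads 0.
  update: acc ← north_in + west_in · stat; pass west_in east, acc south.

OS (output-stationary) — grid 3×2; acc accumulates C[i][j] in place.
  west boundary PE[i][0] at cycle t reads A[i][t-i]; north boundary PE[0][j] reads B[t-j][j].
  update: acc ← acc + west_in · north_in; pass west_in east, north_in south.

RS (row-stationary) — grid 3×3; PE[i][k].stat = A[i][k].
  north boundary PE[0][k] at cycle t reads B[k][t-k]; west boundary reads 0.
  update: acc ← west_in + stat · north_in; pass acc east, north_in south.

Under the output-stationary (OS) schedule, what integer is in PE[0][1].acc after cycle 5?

Tracing OS — 3×2 array, target PE[0][1]:
  [0] (0,0) acc=16 (h:2 v:8)
  [0] (0,1) acc=0 (h:0 v:0)
  [1] (0,0) acc=34 (h:3 v:6)
  [1] (0,1) acc=2 (h:2 v:1)
  [2] (0,0) acc=50 (h:8 v:2)
  [2] (0,1) acc=29 (h:3 v:9)
  [3] (0,0) acc=50 (h:0 v:0)
  [3] (0,1) acc=93 (h:8 v:8)
  [4] (0,0) acc=50 (h:0 v:0)
  [4] (0,1) acc=93 (h:0 v:0)
  [5] (0,0) acc=50 (h:0 v:0)
  [5] (0,1) acc=93 (h:0 v:0)

PE[0][1].acc = 93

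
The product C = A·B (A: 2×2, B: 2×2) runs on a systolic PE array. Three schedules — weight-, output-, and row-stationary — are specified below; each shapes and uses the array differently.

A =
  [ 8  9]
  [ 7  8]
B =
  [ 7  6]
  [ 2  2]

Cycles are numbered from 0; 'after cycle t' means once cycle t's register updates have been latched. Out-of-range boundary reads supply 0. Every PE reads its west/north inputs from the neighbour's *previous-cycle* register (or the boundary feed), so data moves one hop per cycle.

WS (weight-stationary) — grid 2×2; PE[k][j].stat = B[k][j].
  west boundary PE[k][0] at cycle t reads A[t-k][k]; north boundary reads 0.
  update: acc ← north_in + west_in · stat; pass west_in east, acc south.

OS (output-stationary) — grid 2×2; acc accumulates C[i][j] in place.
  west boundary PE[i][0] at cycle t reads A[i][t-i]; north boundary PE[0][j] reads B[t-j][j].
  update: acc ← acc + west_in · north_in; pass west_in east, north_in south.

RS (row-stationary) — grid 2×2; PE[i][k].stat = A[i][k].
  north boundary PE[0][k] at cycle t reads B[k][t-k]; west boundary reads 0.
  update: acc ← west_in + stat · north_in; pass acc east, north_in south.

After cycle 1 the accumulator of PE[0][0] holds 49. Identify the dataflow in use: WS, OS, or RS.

WS [2×2] PE[0][0] across cycles:
  cycle 0: PE[0][0] → acc 56, east 8, south 56
  cycle 1: PE[0][0] → acc 49, east 7, south 49
OS [2×2] PE[0][0] across cycles:
  cycle 0: PE[0][0] → acc 56, east 8, south 7
  cycle 1: PE[0][0] → acc 74, east 9, south 2
RS [2×2] PE[0][0] across cycles:
  cycle 0: PE[0][0] → acc 56, east 56, south 7
  cycle 1: PE[0][0] → acc 48, east 48, south 6

dataflow = WS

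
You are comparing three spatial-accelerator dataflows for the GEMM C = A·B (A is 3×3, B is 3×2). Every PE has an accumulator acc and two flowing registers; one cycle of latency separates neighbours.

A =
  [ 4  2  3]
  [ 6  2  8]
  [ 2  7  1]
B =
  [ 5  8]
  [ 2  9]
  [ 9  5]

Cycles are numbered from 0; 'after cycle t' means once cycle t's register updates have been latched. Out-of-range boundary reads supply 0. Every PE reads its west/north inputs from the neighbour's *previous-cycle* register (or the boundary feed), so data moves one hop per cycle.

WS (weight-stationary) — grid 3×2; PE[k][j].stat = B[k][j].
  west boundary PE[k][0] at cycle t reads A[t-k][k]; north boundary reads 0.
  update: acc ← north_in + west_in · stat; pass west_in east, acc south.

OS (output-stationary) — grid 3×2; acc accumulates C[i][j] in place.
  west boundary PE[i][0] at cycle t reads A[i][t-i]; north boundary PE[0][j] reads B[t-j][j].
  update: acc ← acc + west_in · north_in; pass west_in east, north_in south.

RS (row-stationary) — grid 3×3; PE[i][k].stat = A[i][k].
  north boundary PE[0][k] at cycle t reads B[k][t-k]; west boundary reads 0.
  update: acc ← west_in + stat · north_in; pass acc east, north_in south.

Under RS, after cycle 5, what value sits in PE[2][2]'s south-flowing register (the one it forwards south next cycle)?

Tracing RS — 3×3 array, target PE[2][2]:
  c0 r1c2: 0 / 0 / 0
  c0 r2c1: 0 / 0 / 0
  c0 r2c2: 0 / 0 / 0
  c1 r1c2: 0 / 0 / 0
  c1 r2c1: 0 / 0 / 0
  c1 r2c2: 0 / 0 / 0
  c2 r1c2: 0 / 0 / 0
  c2 r2c1: 0 / 0 / 0
  c2 r2c2: 0 / 0 / 0
  c3 r1c2: 106 / 106 / 9
  c3 r2c1: 24 / 24 / 2
  c3 r2c2: 0 / 0 / 0
  c4 r1c2: 106 / 106 / 5
  c4 r2c1: 79 / 79 / 9
  c4 r2c2: 33 / 33 / 9
  c5 r1c2: 0 / 0 / 0
  c5 r2c1: 0 / 0 / 0
  c5 r2c2: 84 / 84 / 5

register = 5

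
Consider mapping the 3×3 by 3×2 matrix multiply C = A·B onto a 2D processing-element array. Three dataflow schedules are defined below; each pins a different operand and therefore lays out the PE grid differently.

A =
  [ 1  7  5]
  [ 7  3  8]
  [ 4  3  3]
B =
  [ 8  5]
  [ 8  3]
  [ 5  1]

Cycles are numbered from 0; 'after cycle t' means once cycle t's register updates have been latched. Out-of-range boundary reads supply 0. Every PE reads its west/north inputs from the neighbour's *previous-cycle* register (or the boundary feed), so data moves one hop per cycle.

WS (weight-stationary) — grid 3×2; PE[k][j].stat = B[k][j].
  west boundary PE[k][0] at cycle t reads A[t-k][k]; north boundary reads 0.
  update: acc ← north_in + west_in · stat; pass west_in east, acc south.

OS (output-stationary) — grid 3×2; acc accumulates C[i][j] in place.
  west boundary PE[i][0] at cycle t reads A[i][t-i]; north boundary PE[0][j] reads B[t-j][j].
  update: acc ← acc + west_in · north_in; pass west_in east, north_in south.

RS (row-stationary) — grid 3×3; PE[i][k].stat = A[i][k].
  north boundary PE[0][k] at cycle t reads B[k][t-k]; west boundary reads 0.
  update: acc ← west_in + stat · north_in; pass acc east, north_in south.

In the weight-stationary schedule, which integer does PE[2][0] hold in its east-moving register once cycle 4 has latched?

Tracing WS — 3×2 array, target PE[2][0]:
  c0 r1c0: 0 / 0 / 0
  c0 r2c0: 0 / 0 / 0
  c1 r1c0: 64 / 7 / 64
  c1 r2c0: 0 / 0 / 0
  c2 r1c0: 80 / 3 / 80
  c2 r2c0: 89 / 5 / 89
  c3 r1c0: 56 / 3 / 56
  c3 r2c0: 120 / 8 / 120
  c4 r1c0: 0 / 0 / 0
  c4 r2c0: 71 / 3 / 71

register = 3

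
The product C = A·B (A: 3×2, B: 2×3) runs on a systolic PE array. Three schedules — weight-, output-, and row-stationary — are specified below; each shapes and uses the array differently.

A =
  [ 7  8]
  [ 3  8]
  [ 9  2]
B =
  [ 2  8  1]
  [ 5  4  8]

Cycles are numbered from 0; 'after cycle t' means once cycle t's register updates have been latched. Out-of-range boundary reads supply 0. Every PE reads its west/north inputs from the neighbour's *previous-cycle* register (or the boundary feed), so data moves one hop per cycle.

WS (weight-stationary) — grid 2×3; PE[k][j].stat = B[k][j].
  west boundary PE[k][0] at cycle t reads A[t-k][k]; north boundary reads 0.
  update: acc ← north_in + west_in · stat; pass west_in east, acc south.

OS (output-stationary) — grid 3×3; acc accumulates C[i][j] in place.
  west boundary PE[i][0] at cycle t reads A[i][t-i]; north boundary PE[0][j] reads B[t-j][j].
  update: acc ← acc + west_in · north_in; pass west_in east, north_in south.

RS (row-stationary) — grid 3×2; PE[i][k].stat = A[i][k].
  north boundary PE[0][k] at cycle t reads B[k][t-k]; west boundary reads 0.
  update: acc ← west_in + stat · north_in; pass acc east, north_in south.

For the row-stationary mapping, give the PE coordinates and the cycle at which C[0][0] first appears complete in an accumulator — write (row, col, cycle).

(row, col, cycle) = (0, 1, 1)

Under RS, C[0][0] lands at PE[0][1]:
  after 0 — PE[0][1] acc=0, pass-E 0, pass-S 0
  after 1 — PE[0][1] acc=54, pass-E 54, pass-S 5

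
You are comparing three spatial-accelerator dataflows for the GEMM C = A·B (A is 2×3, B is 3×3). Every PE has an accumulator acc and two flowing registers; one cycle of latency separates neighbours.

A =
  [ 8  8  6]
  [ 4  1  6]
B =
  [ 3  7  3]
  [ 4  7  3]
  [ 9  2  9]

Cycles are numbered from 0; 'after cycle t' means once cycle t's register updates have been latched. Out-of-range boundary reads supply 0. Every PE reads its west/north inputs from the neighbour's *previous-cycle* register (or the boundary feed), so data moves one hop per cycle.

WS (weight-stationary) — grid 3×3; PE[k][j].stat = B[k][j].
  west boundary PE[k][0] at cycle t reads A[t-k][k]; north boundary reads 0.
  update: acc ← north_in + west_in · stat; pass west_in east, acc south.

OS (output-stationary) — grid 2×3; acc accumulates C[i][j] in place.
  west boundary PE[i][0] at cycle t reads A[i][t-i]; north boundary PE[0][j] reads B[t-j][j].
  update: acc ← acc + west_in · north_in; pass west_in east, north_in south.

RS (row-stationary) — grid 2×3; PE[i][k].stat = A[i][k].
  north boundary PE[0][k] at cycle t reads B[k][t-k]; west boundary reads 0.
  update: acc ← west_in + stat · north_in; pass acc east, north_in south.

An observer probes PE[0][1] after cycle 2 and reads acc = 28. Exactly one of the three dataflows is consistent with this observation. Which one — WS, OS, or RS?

dataflow = WS

Under WS (3×3), PE[0][1]:
  [0] (0,1) acc=0 (h:0 v:0)
  [1] (0,1) acc=56 (h:8 v:56)
  [2] (0,1) acc=28 (h:4 v:28)
Under OS (2×3), PE[0][1]:
  [0] (0,1) acc=0 (h:0 v:0)
  [1] (0,1) acc=56 (h:8 v:7)
  [2] (0,1) acc=112 (h:8 v:7)
Under RS (2×3), PE[0][1]:
  [0] (0,1) acc=0 (h:0 v:0)
  [1] (0,1) acc=56 (h:56 v:4)
  [2] (0,1) acc=112 (h:112 v:7)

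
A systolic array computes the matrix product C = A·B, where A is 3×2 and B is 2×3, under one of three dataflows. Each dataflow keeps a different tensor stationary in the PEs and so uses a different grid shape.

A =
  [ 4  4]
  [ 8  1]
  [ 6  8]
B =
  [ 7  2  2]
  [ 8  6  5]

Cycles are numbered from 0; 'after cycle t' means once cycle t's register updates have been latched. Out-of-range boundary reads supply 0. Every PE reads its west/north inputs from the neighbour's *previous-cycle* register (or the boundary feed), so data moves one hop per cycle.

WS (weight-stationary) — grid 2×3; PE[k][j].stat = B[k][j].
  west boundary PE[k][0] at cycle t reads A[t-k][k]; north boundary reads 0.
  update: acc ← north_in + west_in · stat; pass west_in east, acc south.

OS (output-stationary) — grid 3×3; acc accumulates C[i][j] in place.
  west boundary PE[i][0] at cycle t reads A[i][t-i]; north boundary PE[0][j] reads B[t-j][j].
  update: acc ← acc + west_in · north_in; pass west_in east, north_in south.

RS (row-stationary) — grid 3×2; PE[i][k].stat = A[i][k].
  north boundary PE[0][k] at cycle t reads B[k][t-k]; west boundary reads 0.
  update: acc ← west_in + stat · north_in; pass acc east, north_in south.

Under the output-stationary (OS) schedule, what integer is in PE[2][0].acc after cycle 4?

OS on a 3×3 grid — tracing PE[2][0] and its feeders:
  c0 r1c0: 0 / 0 / 0
  c0 r2c0: 0 / 0 / 0
  c1 r1c0: 56 / 8 / 7
  c1 r2c0: 0 / 0 / 0
  c2 r1c0: 64 / 1 / 8
  c2 r2c0: 42 / 6 / 7
  c3 r1c0: 64 / 0 / 0
  c3 r2c0: 106 / 8 / 8
  c4 r1c0: 64 / 0 / 0
  c4 r2c0: 106 / 0 / 0

PE[2][0].acc = 106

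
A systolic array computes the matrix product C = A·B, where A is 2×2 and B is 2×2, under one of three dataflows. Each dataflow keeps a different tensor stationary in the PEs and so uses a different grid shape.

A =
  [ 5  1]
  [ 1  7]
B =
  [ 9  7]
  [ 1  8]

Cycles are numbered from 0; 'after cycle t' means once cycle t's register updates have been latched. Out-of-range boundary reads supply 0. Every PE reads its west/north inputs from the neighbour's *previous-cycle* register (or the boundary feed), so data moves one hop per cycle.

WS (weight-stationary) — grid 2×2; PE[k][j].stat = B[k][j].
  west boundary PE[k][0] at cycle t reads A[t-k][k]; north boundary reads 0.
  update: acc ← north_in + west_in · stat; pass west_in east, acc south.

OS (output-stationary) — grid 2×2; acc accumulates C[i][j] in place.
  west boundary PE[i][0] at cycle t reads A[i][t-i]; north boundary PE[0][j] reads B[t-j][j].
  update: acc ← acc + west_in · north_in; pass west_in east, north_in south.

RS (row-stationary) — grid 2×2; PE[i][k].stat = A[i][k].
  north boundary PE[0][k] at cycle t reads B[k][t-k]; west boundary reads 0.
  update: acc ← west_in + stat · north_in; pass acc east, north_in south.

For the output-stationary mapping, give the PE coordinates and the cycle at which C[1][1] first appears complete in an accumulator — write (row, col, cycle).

Under OS, C[1][1] lands at PE[1][1]:
  after 0 — PE[1][1] acc=0, pass-E 0, pass-S 0
  after 1 — PE[1][1] acc=0, pass-E 0, pass-S 0
  after 2 — PE[1][1] acc=7, pass-E 1, pass-S 7
  after 3 — PE[1][1] acc=63, pass-E 7, pass-S 8

(row, col, cycle) = (1, 1, 3)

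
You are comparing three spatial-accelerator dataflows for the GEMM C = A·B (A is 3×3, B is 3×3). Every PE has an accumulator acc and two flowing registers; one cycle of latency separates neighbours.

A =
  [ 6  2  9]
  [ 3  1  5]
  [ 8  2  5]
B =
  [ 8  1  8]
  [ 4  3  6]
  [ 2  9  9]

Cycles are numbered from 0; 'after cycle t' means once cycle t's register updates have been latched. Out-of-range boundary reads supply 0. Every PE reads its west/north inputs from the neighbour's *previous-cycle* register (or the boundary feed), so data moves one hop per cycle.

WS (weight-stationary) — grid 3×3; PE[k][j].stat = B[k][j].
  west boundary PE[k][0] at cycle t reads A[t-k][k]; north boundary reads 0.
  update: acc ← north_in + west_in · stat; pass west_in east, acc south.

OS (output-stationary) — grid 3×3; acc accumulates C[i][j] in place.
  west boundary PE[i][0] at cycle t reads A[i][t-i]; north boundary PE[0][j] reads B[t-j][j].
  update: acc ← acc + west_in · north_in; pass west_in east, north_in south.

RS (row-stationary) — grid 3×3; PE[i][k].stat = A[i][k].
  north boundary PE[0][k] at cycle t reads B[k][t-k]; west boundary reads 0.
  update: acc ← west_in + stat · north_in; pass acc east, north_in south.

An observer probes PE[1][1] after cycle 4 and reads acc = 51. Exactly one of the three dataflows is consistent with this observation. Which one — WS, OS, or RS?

Under WS (3×3), PE[1][1]:
  c0 r1c1: 0 / 0 / 0
  c1 r1c1: 0 / 0 / 0
  c2 r1c1: 12 / 2 / 12
  c3 r1c1: 6 / 1 / 6
  c4 r1c1: 14 / 2 / 14
Under OS (3×3), PE[1][1]:
  c0 r1c1: 0 / 0 / 0
  c1 r1c1: 0 / 0 / 0
  c2 r1c1: 3 / 3 / 1
  c3 r1c1: 6 / 1 / 3
  c4 r1c1: 51 / 5 / 9
Under RS (3×3), PE[1][1]:
  c0 r1c1: 0 / 0 / 0
  c1 r1c1: 0 / 0 / 0
  c2 r1c1: 28 / 28 / 4
  c3 r1c1: 6 / 6 / 3
  c4 r1c1: 30 / 30 / 6

dataflow = OS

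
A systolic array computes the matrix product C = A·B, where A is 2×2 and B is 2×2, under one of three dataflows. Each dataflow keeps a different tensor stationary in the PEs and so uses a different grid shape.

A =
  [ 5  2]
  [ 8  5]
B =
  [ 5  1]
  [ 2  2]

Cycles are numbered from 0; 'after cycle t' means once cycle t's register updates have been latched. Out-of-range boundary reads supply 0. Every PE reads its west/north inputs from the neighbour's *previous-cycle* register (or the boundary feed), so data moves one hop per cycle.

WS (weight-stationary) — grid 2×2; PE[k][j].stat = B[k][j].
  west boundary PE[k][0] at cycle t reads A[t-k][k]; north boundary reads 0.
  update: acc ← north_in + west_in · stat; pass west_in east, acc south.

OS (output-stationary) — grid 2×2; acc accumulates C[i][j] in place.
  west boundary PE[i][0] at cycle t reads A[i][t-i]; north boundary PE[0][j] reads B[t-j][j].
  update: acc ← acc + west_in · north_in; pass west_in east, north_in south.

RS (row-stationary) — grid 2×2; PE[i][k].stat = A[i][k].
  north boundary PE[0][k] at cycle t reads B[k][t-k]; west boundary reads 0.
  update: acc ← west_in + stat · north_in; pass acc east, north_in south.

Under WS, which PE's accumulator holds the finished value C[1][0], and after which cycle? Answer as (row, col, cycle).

(row, col, cycle) = (1, 0, 2)

Under WS, C[1][0] lands at PE[1][0]:
  step 0 · PE1,0: acc=0; fwd→0 fwd↓0
  step 1 · PE1,0: acc=29; fwd→2 fwd↓29
  step 2 · PE1,0: acc=50; fwd→5 fwd↓50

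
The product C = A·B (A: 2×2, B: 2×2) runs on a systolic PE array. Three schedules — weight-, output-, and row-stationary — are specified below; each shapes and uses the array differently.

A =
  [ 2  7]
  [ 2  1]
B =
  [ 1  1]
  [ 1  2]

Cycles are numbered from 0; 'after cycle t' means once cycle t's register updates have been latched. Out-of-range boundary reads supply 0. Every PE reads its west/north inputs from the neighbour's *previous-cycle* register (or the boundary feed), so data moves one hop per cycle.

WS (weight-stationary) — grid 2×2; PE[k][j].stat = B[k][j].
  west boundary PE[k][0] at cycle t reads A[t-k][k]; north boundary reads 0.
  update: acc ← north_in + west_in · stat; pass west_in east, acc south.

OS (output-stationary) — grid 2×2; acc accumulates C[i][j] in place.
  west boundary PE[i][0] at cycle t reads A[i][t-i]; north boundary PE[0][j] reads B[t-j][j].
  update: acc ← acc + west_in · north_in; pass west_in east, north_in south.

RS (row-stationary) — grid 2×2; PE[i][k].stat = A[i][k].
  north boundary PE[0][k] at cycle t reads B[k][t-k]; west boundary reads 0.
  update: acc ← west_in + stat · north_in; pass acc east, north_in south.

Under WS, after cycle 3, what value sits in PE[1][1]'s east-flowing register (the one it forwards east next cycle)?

register = 1

WS on a 2×2 grid — tracing PE[1][1] and its feeders:
  t=0 PE[0][1]: acc=0 h=0 v=0
  t=0 PE[1][0]: acc=0 h=0 v=0
  t=0 PE[1][1]: acc=0 h=0 v=0
  t=1 PE[0][1]: acc=2 h=2 v=2
  t=1 PE[1][0]: acc=9 h=7 v=9
  t=1 PE[1][1]: acc=0 h=0 v=0
  t=2 PE[0][1]: acc=2 h=2 v=2
  t=2 PE[1][0]: acc=3 h=1 v=3
  t=2 PE[1][1]: acc=16 h=7 v=16
  t=3 PE[0][1]: acc=0 h=0 v=0
  t=3 PE[1][0]: acc=0 h=0 v=0
  t=3 PE[1][1]: acc=4 h=1 v=4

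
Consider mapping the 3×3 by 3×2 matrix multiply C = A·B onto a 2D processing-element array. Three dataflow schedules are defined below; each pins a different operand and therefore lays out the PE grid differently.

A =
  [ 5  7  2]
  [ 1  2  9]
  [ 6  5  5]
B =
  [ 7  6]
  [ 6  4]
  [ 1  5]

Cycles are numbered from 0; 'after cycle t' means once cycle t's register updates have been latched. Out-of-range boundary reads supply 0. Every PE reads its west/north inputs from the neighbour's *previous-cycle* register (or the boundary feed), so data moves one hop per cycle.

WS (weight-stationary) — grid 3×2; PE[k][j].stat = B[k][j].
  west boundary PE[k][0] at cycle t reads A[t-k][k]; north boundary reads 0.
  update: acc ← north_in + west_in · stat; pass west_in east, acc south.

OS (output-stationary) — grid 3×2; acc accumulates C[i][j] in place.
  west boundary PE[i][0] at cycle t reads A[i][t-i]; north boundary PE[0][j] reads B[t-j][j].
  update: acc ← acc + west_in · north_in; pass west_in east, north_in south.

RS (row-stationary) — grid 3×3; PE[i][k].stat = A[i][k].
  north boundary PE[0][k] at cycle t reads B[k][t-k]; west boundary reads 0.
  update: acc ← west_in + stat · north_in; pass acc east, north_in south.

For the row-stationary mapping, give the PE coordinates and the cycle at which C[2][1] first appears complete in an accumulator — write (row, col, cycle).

RS — PE[2][2] is where C[2][1] collects:
  step 0 · PE2,2: acc=0; fwd→0 fwd↓0
  step 1 · PE2,2: acc=0; fwd→0 fwd↓0
  step 2 · PE2,2: acc=0; fwd→0 fwd↓0
  step 3 · PE2,2: acc=0; fwd→0 fwd↓0
  step 4 · PE2,2: acc=77; fwd→77 fwd↓1
  step 5 · PE2,2: acc=81; fwd→81 fwd↓5

(row, col, cycle) = (2, 2, 5)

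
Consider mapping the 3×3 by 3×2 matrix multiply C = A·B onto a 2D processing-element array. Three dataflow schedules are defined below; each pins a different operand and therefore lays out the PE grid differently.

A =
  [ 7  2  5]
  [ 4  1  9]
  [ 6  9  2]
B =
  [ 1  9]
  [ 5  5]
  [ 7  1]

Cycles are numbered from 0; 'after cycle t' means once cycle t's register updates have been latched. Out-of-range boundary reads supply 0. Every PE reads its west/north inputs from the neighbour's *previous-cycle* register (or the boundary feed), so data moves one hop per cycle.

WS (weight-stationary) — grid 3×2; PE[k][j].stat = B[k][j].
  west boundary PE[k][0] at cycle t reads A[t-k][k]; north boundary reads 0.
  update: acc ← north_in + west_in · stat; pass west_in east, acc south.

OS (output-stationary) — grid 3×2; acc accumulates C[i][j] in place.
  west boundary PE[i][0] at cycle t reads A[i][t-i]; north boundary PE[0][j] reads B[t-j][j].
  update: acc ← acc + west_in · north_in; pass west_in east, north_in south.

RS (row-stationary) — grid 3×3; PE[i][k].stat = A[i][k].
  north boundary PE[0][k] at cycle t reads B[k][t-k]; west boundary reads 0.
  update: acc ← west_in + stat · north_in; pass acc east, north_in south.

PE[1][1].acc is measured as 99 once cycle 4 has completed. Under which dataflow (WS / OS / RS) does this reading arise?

— WS: 3×2; PE[1][1] trace:
  cycle 0: PE[1][1] → acc 0, east 0, south 0
  cycle 1: PE[1][1] → acc 0, east 0, south 0
  cycle 2: PE[1][1] → acc 73, east 2, south 73
  cycle 3: PE[1][1] → acc 41, east 1, south 41
  cycle 4: PE[1][1] → acc 99, east 9, south 99
— OS: 3×2; PE[1][1] trace:
  cycle 0: PE[1][1] → acc 0, east 0, south 0
  cycle 1: PE[1][1] → acc 0, east 0, south 0
  cycle 2: PE[1][1] → acc 36, east 4, south 9
  cycle 3: PE[1][1] → acc 41, east 1, south 5
  cycle 4: PE[1][1] → acc 50, east 9, south 1
— RS: 3×3; PE[1][1] trace:
  cycle 0: PE[1][1] → acc 0, east 0, south 0
  cycle 1: PE[1][1] → acc 0, east 0, south 0
  cycle 2: PE[1][1] → acc 9, east 9, south 5
  cycle 3: PE[1][1] → acc 41, east 41, south 5
  cycle 4: PE[1][1] → acc 0, east 0, south 0

dataflow = WS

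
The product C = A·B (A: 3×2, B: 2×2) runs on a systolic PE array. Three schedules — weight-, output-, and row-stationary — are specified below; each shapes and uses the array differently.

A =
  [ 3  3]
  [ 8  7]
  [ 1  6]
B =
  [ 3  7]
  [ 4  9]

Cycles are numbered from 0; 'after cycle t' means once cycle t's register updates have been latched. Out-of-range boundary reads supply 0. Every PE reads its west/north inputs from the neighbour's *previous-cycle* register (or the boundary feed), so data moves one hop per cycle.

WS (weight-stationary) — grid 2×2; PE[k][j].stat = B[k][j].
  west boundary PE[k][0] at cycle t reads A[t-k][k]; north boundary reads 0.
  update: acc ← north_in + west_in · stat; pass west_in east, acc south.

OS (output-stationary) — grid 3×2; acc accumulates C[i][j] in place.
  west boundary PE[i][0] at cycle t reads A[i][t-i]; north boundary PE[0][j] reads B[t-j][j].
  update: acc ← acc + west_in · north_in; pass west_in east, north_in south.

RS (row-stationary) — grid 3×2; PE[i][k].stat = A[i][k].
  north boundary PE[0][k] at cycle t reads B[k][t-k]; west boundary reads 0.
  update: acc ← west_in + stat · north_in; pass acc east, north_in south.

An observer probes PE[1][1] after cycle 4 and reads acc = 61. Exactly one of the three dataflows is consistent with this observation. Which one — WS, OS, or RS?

— WS: 2×2; PE[1][1] trace:
  step 0 · PE1,1: acc=0; fwd→0 fwd↓0
  step 1 · PE1,1: acc=0; fwd→0 fwd↓0
  step 2 · PE1,1: acc=48; fwd→3 fwd↓48
  step 3 · PE1,1: acc=119; fwd→7 fwd↓119
  step 4 · PE1,1: acc=61; fwd→6 fwd↓61
— OS: 3×2; PE[1][1] trace:
  step 0 · PE1,1: acc=0; fwd→0 fwd↓0
  step 1 · PE1,1: acc=0; fwd→0 fwd↓0
  step 2 · PE1,1: acc=56; fwd→8 fwd↓7
  step 3 · PE1,1: acc=119; fwd→7 fwd↓9
  step 4 · PE1,1: acc=119; fwd→0 fwd↓0
— RS: 3×2; PE[1][1] trace:
  step 0 · PE1,1: acc=0; fwd→0 fwd↓0
  step 1 · PE1,1: acc=0; fwd→0 fwd↓0
  step 2 · PE1,1: acc=52; fwd→52 fwd↓4
  step 3 · PE1,1: acc=119; fwd→119 fwd↓9
  step 4 · PE1,1: acc=0; fwd→0 fwd↓0

dataflow = WS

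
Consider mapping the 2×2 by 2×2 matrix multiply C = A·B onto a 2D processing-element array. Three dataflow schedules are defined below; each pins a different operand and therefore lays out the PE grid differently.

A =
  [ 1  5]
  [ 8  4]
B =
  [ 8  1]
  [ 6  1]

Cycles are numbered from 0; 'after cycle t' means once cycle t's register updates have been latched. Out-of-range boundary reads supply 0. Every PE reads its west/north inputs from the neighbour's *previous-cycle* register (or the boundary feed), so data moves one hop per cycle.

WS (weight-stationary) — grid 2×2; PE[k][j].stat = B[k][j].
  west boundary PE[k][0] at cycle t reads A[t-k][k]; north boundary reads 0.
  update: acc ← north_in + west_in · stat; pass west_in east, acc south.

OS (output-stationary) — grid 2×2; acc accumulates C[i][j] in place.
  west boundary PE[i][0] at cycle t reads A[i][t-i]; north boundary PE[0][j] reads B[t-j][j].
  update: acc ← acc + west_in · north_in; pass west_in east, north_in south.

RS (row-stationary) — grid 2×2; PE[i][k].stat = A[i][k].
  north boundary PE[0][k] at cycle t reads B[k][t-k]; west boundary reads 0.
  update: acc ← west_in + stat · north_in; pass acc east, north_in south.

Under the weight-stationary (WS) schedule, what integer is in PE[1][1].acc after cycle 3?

PE[1][1].acc = 12

WS (2×2). Following PE[1][1] plus its west/north inputs:
  c0 r0c1: 0 / 0 / 0
  c0 r1c0: 0 / 0 / 0
  c0 r1c1: 0 / 0 / 0
  c1 r0c1: 1 / 1 / 1
  c1 r1c0: 38 / 5 / 38
  c1 r1c1: 0 / 0 / 0
  c2 r0c1: 8 / 8 / 8
  c2 r1c0: 88 / 4 / 88
  c2 r1c1: 6 / 5 / 6
  c3 r0c1: 0 / 0 / 0
  c3 r1c0: 0 / 0 / 0
  c3 r1c1: 12 / 4 / 12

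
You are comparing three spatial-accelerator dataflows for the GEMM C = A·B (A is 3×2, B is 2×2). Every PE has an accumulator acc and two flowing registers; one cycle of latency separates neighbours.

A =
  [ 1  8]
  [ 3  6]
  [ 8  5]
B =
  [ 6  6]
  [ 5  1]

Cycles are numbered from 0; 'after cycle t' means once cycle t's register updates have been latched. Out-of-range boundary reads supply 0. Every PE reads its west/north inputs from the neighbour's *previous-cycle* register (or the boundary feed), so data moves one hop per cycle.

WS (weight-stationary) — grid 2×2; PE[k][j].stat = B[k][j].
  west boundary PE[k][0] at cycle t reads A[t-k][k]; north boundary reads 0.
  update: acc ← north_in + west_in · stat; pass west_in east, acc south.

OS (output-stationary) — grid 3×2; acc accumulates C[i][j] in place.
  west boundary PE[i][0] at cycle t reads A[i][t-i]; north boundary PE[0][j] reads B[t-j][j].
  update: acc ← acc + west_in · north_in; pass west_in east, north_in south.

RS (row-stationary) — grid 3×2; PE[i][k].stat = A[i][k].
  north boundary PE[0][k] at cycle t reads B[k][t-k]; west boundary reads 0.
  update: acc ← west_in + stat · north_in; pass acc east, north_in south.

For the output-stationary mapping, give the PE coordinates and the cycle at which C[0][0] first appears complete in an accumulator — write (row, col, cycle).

(row, col, cycle) = (0, 0, 1)

OS: C[0][0] accumulates in PE[0][0]:
  cycle 0: PE[0][0] → acc 6, east 1, south 6
  cycle 1: PE[0][0] → acc 46, east 8, south 5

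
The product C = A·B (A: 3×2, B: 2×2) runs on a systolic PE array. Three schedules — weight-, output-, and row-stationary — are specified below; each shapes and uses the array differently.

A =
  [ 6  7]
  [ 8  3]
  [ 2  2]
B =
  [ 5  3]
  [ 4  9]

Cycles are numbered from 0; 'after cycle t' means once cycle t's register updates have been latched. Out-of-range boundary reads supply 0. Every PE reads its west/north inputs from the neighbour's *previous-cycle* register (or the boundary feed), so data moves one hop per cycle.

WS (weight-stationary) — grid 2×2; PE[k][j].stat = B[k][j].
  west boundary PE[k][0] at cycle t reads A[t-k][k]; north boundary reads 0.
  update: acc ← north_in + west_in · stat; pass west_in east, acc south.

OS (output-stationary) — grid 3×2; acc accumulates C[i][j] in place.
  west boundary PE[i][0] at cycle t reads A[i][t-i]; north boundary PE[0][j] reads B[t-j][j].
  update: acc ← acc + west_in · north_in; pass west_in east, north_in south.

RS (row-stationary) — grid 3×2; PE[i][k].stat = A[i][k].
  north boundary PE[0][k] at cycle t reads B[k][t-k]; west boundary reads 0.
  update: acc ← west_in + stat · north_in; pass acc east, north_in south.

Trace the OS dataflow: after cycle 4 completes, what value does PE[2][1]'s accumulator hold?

OS 3×2: PE[2][1] cycle-by-cycle (with neighbour feeds):
  t=0 PE[1][1]: acc=0 h=0 v=0
  t=0 PE[2][0]: acc=0 h=0 v=0
  t=0 PE[2][1]: acc=0 h=0 v=0
  t=1 PE[1][1]: acc=0 h=0 v=0
  t=1 PE[2][0]: acc=0 h=0 v=0
  t=1 PE[2][1]: acc=0 h=0 v=0
  t=2 PE[1][1]: acc=24 h=8 v=3
  t=2 PE[2][0]: acc=10 h=2 v=5
  t=2 PE[2][1]: acc=0 h=0 v=0
  t=3 PE[1][1]: acc=51 h=3 v=9
  t=3 PE[2][0]: acc=18 h=2 v=4
  t=3 PE[2][1]: acc=6 h=2 v=3
  t=4 PE[1][1]: acc=51 h=0 v=0
  t=4 PE[2][0]: acc=18 h=0 v=0
  t=4 PE[2][1]: acc=24 h=2 v=9

PE[2][1].acc = 24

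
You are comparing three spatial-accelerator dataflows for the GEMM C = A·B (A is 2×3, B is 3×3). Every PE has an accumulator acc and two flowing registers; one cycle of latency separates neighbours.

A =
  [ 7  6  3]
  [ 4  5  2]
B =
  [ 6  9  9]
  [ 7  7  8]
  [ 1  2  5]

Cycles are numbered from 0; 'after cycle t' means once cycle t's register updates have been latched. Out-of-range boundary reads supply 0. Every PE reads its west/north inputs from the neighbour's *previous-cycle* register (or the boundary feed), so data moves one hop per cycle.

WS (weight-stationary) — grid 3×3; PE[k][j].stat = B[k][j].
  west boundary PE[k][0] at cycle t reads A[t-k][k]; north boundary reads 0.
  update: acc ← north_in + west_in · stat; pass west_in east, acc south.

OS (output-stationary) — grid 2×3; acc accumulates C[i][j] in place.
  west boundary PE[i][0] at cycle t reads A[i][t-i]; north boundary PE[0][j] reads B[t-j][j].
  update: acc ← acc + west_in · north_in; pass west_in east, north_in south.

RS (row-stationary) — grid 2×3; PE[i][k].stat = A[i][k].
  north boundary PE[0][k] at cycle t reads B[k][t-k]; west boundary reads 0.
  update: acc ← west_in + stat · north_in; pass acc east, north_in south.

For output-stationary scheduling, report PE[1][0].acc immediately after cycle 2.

Tracing OS — 2×3 array, target PE[1][0]:
  c0 r0c0: 42 / 7 / 6
  c0 r1c0: 0 / 0 / 0
  c1 r0c0: 84 / 6 / 7
  c1 r1c0: 24 / 4 / 6
  c2 r0c0: 87 / 3 / 1
  c2 r1c0: 59 / 5 / 7

PE[1][0].acc = 59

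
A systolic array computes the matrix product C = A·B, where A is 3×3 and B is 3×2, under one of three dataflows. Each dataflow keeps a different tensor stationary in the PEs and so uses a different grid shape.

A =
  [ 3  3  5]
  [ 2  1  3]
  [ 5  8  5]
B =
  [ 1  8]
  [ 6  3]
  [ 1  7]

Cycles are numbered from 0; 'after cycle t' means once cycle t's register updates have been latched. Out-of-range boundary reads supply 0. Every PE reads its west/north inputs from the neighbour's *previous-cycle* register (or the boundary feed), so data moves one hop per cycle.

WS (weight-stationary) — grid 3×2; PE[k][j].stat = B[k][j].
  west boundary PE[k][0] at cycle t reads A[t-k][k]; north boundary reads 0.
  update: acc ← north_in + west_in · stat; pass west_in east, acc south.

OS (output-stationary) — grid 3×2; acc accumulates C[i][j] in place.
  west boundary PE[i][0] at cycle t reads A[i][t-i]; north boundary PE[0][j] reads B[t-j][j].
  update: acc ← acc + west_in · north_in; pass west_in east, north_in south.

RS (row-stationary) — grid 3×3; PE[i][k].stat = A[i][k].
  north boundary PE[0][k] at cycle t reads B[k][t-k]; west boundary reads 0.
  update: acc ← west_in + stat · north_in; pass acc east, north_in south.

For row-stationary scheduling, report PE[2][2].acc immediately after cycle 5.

RS 3×3: PE[2][2] cycle-by-cycle (with neighbour feeds):
  step 0 · PE1,2: acc=0; fwd→0 fwd↓0
  step 0 · PE2,1: acc=0; fwd→0 fwd↓0
  step 0 · PE2,2: acc=0; fwd→0 fwd↓0
  step 1 · PE1,2: acc=0; fwd→0 fwd↓0
  step 1 · PE2,1: acc=0; fwd→0 fwd↓0
  step 1 · PE2,2: acc=0; fwd→0 fwd↓0
  step 2 · PE1,2: acc=0; fwd→0 fwd↓0
  step 2 · PE2,1: acc=0; fwd→0 fwd↓0
  step 2 · PE2,2: acc=0; fwd→0 fwd↓0
  step 3 · PE1,2: acc=11; fwd→11 fwd↓1
  step 3 · PE2,1: acc=53; fwd→53 fwd↓6
  step 3 · PE2,2: acc=0; fwd→0 fwd↓0
  step 4 · PE1,2: acc=40; fwd→40 fwd↓7
  step 4 · PE2,1: acc=64; fwd→64 fwd↓3
  step 4 · PE2,2: acc=58; fwd→58 fwd↓1
  step 5 · PE1,2: acc=0; fwd→0 fwd↓0
  step 5 · PE2,1: acc=0; fwd→0 fwd↓0
  step 5 · PE2,2: acc=99; fwd→99 fwd↓7

PE[2][2].acc = 99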